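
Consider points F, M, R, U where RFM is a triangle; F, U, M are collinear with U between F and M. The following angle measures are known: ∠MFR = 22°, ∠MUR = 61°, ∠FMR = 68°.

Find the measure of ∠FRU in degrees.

1. ∠RFU = 22°  [U on ray FM]
2. ∠FUR = 119°  [linear pair at U on FM]
3. ∠FRU = 39°  [△RFU]

∠FRU = 39°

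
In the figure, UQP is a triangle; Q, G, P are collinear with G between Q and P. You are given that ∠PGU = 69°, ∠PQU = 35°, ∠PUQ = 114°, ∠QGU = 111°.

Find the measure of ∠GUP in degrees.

1. ∠QPU = 31°  [△UQP]
2. ∠GPU = 31°  [G on ray PQ]
3. ∠GUP = 80°  [△UGP]

∠GUP = 80°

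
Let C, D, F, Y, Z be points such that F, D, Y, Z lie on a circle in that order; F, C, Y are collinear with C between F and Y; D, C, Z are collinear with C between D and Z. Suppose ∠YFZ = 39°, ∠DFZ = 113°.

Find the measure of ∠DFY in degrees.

∠DFY = 74°

1. ∠YDZ = 39°  [same arc YZ]
2. ∠DYZ = 67°  [cyclic FDYZ, opposite ∠F+∠Y]
3. ∠DZY = 74°  [△DYZ]
4. ∠DFY = 74°  [same arc DY]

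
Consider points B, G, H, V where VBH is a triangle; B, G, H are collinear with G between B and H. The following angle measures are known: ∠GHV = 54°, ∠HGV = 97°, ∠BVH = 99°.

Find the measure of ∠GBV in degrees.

∠GBV = 27°

1. ∠BHV = 54°  [G on ray HB]
2. ∠HBV = 27°  [△VBH]
3. ∠GBV = 27°  [G on ray BH]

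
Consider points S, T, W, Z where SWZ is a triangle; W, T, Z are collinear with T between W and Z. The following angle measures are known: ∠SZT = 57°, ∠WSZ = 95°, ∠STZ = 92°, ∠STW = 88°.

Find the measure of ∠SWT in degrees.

1. ∠SZW = 57°  [T on ray ZW]
2. ∠SWZ = 28°  [△SWZ]
3. ∠SWT = 28°  [T on ray WZ]

∠SWT = 28°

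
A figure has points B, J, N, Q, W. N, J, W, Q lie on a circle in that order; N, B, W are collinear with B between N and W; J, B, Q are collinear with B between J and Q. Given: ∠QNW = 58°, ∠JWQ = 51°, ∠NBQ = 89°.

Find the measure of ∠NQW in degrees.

∠NQW = 104°

1. ∠QJW = 58°  [same arc WQ]
2. ∠JQW = 71°  [△JWQ]
3. ∠QBW = 91°  [linear pair at B on NW]
4. ∠NWQ = 18°  [△WBQ]
5. ∠NQW = 104°  [△NWQ]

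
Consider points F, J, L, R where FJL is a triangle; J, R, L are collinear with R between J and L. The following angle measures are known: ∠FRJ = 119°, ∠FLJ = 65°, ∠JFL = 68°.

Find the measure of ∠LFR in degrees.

1. ∠FRL = 61°  [linear pair at R on JL]
2. ∠FLR = 65°  [R on ray LJ]
3. ∠LFR = 54°  [△FRL]

∠LFR = 54°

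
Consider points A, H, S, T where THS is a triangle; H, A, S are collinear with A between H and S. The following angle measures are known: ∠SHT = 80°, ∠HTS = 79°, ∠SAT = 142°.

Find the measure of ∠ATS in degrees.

1. ∠HST = 21°  [△THS]
2. ∠AST = 21°  [A on ray SH]
3. ∠ATS = 17°  [△TAS]

∠ATS = 17°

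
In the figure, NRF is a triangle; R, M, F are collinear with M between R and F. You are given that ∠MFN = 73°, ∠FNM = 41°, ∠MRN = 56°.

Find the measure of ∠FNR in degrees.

∠FNR = 51°

1. ∠NFR = 73°  [M on ray FR]
2. ∠FRN = 56°  [M on ray RF]
3. ∠FNR = 51°  [△NRF]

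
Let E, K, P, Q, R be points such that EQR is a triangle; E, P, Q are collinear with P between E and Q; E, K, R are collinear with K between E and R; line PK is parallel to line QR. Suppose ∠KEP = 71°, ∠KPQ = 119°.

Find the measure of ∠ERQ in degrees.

∠ERQ = 48°

1. ∠EPK = 61°  [linear pair at P on EQ]
2. ∠EKP = 48°  [△EPK]
3. ∠ERQ = 48°  [PK∥QR, corresponding at K]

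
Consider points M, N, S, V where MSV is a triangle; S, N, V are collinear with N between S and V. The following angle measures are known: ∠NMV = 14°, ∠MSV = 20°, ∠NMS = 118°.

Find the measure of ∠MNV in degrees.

1. ∠MSN = 20°  [N on ray SV]
2. ∠MNS = 42°  [△MSN]
3. ∠MNV = 138°  [linear pair at N on SV]

∠MNV = 138°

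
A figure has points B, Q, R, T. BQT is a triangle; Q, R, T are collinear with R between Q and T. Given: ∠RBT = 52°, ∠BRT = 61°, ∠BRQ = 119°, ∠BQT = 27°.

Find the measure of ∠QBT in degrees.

1. ∠BTR = 67°  [△BRT]
2. ∠BTQ = 67°  [R on ray TQ]
3. ∠QBT = 86°  [△BQT]

∠QBT = 86°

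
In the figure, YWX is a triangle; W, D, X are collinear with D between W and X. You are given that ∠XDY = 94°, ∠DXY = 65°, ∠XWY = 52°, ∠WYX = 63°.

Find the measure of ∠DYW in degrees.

1. ∠WDY = 86°  [linear pair at D on WX]
2. ∠DWY = 52°  [D on ray WX]
3. ∠DYW = 42°  [△YWD]

∠DYW = 42°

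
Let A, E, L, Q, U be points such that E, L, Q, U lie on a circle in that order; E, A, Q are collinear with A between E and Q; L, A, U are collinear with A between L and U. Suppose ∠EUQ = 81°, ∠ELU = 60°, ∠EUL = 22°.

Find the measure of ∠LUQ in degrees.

∠LUQ = 59°

1. ∠ELQ = 99°  [cyclic ELQU, opposite ∠L+∠U]
2. ∠EQL = 22°  [same arc EL]
3. ∠LEQ = 59°  [△ELQ]
4. ∠LUQ = 59°  [same arc LQ]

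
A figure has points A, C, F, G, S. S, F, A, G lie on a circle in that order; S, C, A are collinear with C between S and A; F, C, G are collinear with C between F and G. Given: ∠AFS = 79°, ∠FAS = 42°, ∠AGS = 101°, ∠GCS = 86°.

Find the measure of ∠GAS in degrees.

∠GAS = 27°

1. ∠ASF = 59°  [△SFA]
2. ∠ACG = 94°  [linear pair at C on SA]
3. ∠AGF = 59°  [same arc FA]
4. ∠GAS = 27°  [△ACG]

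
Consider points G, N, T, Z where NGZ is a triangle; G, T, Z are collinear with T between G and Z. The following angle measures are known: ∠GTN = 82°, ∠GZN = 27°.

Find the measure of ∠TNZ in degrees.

∠TNZ = 55°

1. ∠NTZ = 98°  [linear pair at T on GZ]
2. ∠NZT = 27°  [T on ray ZG]
3. ∠TNZ = 55°  [△NTZ]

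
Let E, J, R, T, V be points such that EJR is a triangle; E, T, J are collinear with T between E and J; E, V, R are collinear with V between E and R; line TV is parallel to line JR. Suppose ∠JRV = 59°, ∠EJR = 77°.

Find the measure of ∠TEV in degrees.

1. ∠ERJ = 59°  [V on ray RE]
2. ∠JER = 44°  [△EJR]
3. ∠TEV = 44°  [T on EJ, V on ER]

∠TEV = 44°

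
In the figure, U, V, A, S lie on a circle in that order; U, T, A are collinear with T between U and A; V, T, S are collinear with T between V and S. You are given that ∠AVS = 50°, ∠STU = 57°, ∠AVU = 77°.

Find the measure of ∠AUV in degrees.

1. ∠AUS = 50°  [same arc AS]
2. ∠ATV = 57°  [vertical angles at T]
3. ∠ASU = 103°  [cyclic UVAS, opposite ∠V+∠S]
4. ∠SAU = 27°  [△UAS]
5. ∠UTV = 123°  [linear pair at T on UA]
6. ∠SVU = 27°  [same arc US]
7. ∠AUV = 30°  [△UTV]

∠AUV = 30°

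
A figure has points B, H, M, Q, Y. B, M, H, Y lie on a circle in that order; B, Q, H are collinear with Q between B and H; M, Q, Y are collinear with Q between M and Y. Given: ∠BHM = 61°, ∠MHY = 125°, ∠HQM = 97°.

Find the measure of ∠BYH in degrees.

1. ∠BYM = 61°  [same arc BM]
2. ∠MBY = 55°  [cyclic BMHY, opposite ∠B+∠H]
3. ∠BQY = 97°  [vertical angles at Q]
4. ∠BMY = 64°  [△BMY]
5. ∠HBY = 22°  [△BQY]
6. ∠BHY = 64°  [same arc BY]
7. ∠BYH = 94°  [△BHY]

∠BYH = 94°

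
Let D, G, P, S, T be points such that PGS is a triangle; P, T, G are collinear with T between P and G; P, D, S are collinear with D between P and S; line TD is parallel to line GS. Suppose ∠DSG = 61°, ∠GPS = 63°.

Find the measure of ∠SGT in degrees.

∠SGT = 56°

1. ∠GSP = 61°  [D on ray SP]
2. ∠PGS = 56°  [△PGS]
3. ∠SGT = 56°  [T on ray GP]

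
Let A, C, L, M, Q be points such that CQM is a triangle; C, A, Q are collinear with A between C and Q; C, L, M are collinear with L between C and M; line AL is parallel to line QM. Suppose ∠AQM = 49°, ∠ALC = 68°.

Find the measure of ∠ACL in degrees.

∠ACL = 63°

1. ∠CQM = 49°  [A on ray QC]
2. ∠CMQ = 68°  [AL∥QM, corresponding at L]
3. ∠MCQ = 63°  [△CQM]
4. ∠ACL = 63°  [A on CQ, L on CM]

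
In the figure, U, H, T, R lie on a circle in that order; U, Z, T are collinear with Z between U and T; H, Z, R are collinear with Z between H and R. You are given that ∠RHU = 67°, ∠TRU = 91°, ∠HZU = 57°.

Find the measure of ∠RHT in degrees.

1. ∠RTU = 67°  [same arc UR]
2. ∠RUT = 22°  [△UTR]
3. ∠RHT = 22°  [same arc TR]

∠RHT = 22°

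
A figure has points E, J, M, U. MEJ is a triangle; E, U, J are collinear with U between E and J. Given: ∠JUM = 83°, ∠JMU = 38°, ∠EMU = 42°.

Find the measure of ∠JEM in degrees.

∠JEM = 41°

1. ∠EUM = 97°  [linear pair at U on EJ]
2. ∠MEU = 41°  [△MEU]
3. ∠JEM = 41°  [U on ray EJ]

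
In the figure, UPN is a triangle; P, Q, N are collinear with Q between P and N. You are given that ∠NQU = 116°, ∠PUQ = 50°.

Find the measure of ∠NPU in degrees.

1. ∠PQU = 64°  [linear pair at Q on PN]
2. ∠QPU = 66°  [△UPQ]
3. ∠NPU = 66°  [Q on ray PN]

∠NPU = 66°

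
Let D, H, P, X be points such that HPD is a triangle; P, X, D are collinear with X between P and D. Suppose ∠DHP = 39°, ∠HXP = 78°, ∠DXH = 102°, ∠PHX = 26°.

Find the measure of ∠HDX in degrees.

1. ∠HPX = 76°  [△HPX]
2. ∠DPH = 76°  [X on ray PD]
3. ∠HDP = 65°  [△HPD]
4. ∠HDX = 65°  [X on ray DP]

∠HDX = 65°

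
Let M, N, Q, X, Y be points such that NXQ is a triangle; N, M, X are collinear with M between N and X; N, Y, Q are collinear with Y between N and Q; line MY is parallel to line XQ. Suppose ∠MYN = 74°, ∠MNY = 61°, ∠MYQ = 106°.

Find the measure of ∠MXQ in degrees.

∠MXQ = 45°

1. ∠NMY = 45°  [△NMY]
2. ∠XMY = 135°  [linear pair at M on NX]
3. ∠MXQ = 45°  [MY∥XQ, co-interior at X–M]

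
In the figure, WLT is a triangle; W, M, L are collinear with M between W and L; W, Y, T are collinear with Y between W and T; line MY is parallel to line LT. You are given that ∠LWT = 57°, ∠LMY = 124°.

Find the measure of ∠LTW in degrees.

∠LTW = 67°

1. ∠MWY = 57°  [M on WL, Y on WT]
2. ∠WMY = 56°  [linear pair at M on WL]
3. ∠MYW = 67°  [△WMY]
4. ∠LTW = 67°  [MY∥LT, corresponding at Y]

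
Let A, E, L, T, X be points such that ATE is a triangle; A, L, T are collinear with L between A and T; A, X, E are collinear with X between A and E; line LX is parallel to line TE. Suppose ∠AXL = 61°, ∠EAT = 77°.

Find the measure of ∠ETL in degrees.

1. ∠AET = 61°  [LX∥TE, corresponding at X]
2. ∠ATE = 42°  [△ATE]
3. ∠ETL = 42°  [L on ray TA]

∠ETL = 42°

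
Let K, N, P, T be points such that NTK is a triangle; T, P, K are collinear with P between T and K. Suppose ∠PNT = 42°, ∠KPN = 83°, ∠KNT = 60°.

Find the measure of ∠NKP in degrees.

∠NKP = 79°

1. ∠NPT = 97°  [linear pair at P on TK]
2. ∠NTP = 41°  [△NTP]
3. ∠KTN = 41°  [P on ray TK]
4. ∠NKT = 79°  [△NTK]
5. ∠NKP = 79°  [P on ray KT]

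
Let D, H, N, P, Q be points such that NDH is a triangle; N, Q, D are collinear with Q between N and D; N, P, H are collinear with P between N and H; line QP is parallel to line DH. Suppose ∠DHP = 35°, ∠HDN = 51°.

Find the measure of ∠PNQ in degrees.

1. ∠DHN = 35°  [P on ray HN]
2. ∠DNH = 94°  [△NDH]
3. ∠PNQ = 94°  [Q on ND, P on NH]

∠PNQ = 94°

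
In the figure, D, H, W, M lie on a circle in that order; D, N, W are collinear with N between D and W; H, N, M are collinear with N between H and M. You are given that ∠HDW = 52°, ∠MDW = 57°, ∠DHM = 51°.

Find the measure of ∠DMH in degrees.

∠DMH = 20°

1. ∠DNH = 77°  [△DNH]
2. ∠MHW = 57°  [same arc WM]
3. ∠HNW = 103°  [linear pair at N on DW]
4. ∠DWH = 20°  [△HNW]
5. ∠DMH = 20°  [same arc DH]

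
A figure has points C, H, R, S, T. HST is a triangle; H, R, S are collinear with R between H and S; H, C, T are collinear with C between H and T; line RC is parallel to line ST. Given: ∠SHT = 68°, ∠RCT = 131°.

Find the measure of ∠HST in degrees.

1. ∠CHR = 68°  [R on HS, C on HT]
2. ∠HCR = 49°  [linear pair at C on HT]
3. ∠CRH = 63°  [△HRC]
4. ∠HST = 63°  [RC∥ST, corresponding at R]

∠HST = 63°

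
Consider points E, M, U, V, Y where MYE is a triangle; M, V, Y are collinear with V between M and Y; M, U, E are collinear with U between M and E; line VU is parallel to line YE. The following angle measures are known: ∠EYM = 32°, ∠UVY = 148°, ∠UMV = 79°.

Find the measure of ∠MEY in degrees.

1. ∠MVU = 32°  [VU∥YE, corresponding at V]
2. ∠MUV = 69°  [△MVU]
3. ∠MEY = 69°  [VU∥YE, corresponding at U]

∠MEY = 69°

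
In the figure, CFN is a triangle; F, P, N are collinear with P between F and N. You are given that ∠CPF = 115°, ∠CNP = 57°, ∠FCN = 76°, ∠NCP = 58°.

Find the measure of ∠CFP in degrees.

1. ∠CNF = 57°  [P on ray NF]
2. ∠CFN = 47°  [△CFN]
3. ∠CFP = 47°  [P on ray FN]

∠CFP = 47°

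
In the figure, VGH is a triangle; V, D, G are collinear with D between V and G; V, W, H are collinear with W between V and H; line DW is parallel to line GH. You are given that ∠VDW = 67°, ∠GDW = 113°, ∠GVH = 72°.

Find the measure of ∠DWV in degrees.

∠DWV = 41°

1. ∠HGV = 67°  [DW∥GH, corresponding at D]
2. ∠GHV = 41°  [△VGH]
3. ∠DWV = 41°  [DW∥GH, corresponding at W]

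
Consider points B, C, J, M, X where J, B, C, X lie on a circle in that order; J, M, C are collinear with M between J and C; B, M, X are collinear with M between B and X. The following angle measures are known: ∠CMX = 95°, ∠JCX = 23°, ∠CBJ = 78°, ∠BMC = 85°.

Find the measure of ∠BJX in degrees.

1. ∠JMX = 85°  [linear pair at M on JC]
2. ∠JBX = 23°  [same arc JX]
3. ∠CXJ = 102°  [cyclic JBCX, opposite ∠B+∠X]
4. ∠CJX = 55°  [△JCX]
5. ∠BXJ = 40°  [△JMX]
6. ∠BJX = 117°  [△JBX]

∠BJX = 117°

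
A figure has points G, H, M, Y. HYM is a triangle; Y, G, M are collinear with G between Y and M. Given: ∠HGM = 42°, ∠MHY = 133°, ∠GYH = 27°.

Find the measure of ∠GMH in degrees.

1. ∠HYM = 27°  [G on ray YM]
2. ∠HMY = 20°  [△HYM]
3. ∠GMH = 20°  [G on ray MY]

∠GMH = 20°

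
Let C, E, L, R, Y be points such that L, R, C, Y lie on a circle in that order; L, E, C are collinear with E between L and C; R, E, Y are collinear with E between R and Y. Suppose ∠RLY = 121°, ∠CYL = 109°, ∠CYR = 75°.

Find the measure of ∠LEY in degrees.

1. ∠RCY = 59°  [cyclic LRCY, opposite ∠L+∠C]
2. ∠CRL = 71°  [cyclic LRCY, opposite ∠R+∠Y]
3. ∠CLR = 75°  [same arc RC]
4. ∠CRY = 46°  [△RCY]
5. ∠LCR = 34°  [△LRC]
6. ∠CLY = 46°  [same arc CY]
7. ∠LYR = 34°  [same arc LR]
8. ∠LEY = 100°  [△LEY]

∠LEY = 100°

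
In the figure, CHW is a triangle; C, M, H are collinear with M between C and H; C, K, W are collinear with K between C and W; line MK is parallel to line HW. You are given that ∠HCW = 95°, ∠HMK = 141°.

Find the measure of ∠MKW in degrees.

∠MKW = 134°

1. ∠KCM = 95°  [M on CH, K on CW]
2. ∠CMK = 39°  [linear pair at M on CH]
3. ∠CKM = 46°  [△CMK]
4. ∠MKW = 134°  [linear pair at K on CW]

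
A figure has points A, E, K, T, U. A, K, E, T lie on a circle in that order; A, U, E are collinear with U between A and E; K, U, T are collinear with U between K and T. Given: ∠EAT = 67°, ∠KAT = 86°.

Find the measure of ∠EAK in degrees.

∠EAK = 19°

1. ∠EKT = 67°  [same arc ET]
2. ∠KET = 94°  [cyclic AKET, opposite ∠A+∠E]
3. ∠ETK = 19°  [△KET]
4. ∠EAK = 19°  [same arc KE]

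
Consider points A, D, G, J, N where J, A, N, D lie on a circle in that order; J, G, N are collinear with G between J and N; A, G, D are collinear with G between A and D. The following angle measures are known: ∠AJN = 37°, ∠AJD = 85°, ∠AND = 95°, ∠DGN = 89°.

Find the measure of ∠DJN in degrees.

∠DJN = 48°

1. ∠ADN = 37°  [same arc AN]
2. ∠DAN = 48°  [△AND]
3. ∠DJN = 48°  [same arc ND]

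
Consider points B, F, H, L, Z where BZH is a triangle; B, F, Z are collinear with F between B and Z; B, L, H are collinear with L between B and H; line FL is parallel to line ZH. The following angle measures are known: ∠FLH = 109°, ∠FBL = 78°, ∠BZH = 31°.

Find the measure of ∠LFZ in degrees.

1. ∠BLF = 71°  [linear pair at L on BH]
2. ∠BFL = 31°  [△BFL]
3. ∠LFZ = 149°  [linear pair at F on BZ]

∠LFZ = 149°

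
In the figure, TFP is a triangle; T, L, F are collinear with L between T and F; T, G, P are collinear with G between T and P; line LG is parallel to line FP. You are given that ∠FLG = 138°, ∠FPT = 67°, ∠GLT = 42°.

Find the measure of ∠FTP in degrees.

∠FTP = 71°

1. ∠LGT = 67°  [LG∥FP, corresponding at G]
2. ∠GTL = 71°  [△TLG]
3. ∠FTP = 71°  [L on TF, G on TP]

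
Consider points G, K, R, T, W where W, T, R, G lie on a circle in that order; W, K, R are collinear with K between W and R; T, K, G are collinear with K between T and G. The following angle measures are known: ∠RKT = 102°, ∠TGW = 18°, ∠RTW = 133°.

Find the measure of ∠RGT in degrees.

∠RGT = 29°

1. ∠TRW = 18°  [same arc WT]
2. ∠RWT = 29°  [△WTR]
3. ∠RGT = 29°  [same arc TR]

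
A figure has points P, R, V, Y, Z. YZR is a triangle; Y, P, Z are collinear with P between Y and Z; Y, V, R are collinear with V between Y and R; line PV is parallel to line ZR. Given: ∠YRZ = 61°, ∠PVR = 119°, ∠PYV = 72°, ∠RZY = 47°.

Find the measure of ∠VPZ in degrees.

1. ∠PVY = 61°  [PV∥ZR, corresponding at V]
2. ∠VPY = 47°  [△YPV]
3. ∠VPZ = 133°  [linear pair at P on YZ]

∠VPZ = 133°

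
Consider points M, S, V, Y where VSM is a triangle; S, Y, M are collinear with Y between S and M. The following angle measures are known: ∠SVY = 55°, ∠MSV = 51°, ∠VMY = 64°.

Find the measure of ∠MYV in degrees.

1. ∠VSY = 51°  [Y on ray SM]
2. ∠SYV = 74°  [△VSY]
3. ∠MYV = 106°  [linear pair at Y on SM]

∠MYV = 106°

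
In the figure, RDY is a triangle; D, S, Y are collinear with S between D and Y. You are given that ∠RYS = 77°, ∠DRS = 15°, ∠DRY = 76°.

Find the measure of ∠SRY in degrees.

∠SRY = 61°

1. ∠DYR = 77°  [S on ray YD]
2. ∠RDY = 27°  [△RDY]
3. ∠RDS = 27°  [S on ray DY]
4. ∠DSR = 138°  [△RDS]
5. ∠RSY = 42°  [linear pair at S on DY]
6. ∠SRY = 61°  [△RSY]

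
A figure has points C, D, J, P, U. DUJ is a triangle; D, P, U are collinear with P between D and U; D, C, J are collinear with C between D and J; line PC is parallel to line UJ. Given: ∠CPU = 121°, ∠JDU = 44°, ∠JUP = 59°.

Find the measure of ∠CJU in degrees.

1. ∠DUJ = 59°  [P on ray UD]
2. ∠DJU = 77°  [△DUJ]
3. ∠CJU = 77°  [C on ray JD]

∠CJU = 77°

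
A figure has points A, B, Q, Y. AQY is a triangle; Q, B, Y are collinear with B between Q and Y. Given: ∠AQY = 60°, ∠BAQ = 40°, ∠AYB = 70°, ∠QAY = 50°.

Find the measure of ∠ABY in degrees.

∠ABY = 100°

1. ∠AQB = 60°  [B on ray QY]
2. ∠ABQ = 80°  [△AQB]
3. ∠ABY = 100°  [linear pair at B on QY]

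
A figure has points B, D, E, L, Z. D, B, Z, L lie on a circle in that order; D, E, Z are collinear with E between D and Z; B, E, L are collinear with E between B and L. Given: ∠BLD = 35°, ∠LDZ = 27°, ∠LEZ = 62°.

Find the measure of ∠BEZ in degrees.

∠BEZ = 118°

1. ∠BZD = 35°  [same arc DB]
2. ∠LBZ = 27°  [same arc ZL]
3. ∠BEZ = 118°  [△BEZ]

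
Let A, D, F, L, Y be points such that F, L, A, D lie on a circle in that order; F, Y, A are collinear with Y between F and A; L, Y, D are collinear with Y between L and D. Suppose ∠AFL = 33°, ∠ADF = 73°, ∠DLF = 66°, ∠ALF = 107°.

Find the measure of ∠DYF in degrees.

1. ∠ADL = 33°  [same arc LA]
2. ∠DAF = 66°  [same arc FD]
3. ∠AYD = 81°  [△AYD]
4. ∠DYF = 99°  [linear pair at Y on FA]

∠DYF = 99°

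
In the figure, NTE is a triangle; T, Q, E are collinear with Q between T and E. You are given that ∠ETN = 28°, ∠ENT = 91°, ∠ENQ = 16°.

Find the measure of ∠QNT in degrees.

∠QNT = 75°

1. ∠NET = 61°  [△NTE]
2. ∠NTQ = 28°  [Q on ray TE]
3. ∠NEQ = 61°  [Q on ray ET]
4. ∠EQN = 103°  [△NQE]
5. ∠NQT = 77°  [linear pair at Q on TE]
6. ∠QNT = 75°  [△NTQ]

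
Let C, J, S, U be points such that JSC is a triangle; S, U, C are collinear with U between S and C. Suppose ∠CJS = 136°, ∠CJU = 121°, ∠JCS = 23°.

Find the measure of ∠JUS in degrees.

1. ∠JCU = 23°  [U on ray CS]
2. ∠CUJ = 36°  [△JUC]
3. ∠JUS = 144°  [linear pair at U on SC]

∠JUS = 144°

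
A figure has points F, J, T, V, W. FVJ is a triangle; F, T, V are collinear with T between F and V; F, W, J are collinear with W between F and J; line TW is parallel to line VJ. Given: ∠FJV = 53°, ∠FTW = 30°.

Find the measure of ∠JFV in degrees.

∠JFV = 97°

1. ∠FWT = 53°  [TW∥VJ, corresponding at W]
2. ∠TFW = 97°  [△FTW]
3. ∠JFV = 97°  [T on FV, W on FJ]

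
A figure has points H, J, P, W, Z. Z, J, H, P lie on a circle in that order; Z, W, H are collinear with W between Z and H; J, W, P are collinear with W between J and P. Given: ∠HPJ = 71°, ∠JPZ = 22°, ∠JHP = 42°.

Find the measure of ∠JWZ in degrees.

∠JWZ = 89°

1. ∠HJP = 67°  [△JHP]
2. ∠JHZ = 22°  [same arc ZJ]
3. ∠HWJ = 91°  [△JWH]
4. ∠JWZ = 89°  [linear pair at W on ZH]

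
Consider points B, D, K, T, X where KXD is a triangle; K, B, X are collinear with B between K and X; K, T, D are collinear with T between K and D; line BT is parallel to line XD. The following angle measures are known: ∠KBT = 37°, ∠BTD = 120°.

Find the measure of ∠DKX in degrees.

1. ∠BTK = 60°  [linear pair at T on KD]
2. ∠BKT = 83°  [△KBT]
3. ∠DKX = 83°  [B on KX, T on KD]

∠DKX = 83°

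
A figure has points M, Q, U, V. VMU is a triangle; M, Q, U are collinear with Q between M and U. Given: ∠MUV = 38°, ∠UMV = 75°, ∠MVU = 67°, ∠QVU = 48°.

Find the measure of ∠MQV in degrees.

1. ∠QUV = 38°  [Q on ray UM]
2. ∠UQV = 94°  [△VQU]
3. ∠MQV = 86°  [linear pair at Q on MU]

∠MQV = 86°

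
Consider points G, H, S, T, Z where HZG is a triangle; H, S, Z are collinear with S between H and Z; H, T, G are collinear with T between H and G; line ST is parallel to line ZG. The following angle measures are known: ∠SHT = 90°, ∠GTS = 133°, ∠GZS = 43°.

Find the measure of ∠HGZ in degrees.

1. ∠GHZ = 90°  [S on HZ, T on HG]
2. ∠GZH = 43°  [S on ray ZH]
3. ∠HGZ = 47°  [△HZG]

∠HGZ = 47°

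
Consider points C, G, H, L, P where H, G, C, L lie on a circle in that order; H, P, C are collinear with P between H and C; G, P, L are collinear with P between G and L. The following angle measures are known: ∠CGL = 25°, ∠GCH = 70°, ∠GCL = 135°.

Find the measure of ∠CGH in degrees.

∠CGH = 90°

1. ∠CLG = 20°  [△GCL]
2. ∠CHG = 20°  [same arc GC]
3. ∠CGH = 90°  [△HGC]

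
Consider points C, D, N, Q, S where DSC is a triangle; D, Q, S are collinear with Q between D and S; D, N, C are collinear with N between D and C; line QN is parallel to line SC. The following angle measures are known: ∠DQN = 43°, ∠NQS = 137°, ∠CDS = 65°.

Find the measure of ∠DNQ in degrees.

1. ∠CSD = 43°  [QN∥SC, corresponding at Q]
2. ∠DCS = 72°  [△DSC]
3. ∠DNQ = 72°  [QN∥SC, corresponding at N]

∠DNQ = 72°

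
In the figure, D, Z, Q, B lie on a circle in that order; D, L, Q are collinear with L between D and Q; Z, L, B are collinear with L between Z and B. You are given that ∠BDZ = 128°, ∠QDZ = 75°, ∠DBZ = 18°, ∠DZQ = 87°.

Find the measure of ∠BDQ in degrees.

1. ∠BZD = 34°  [△DZB]
2. ∠DBQ = 93°  [cyclic DZQB, opposite ∠Z+∠B]
3. ∠BQD = 34°  [same arc DB]
4. ∠BDQ = 53°  [△DQB]

∠BDQ = 53°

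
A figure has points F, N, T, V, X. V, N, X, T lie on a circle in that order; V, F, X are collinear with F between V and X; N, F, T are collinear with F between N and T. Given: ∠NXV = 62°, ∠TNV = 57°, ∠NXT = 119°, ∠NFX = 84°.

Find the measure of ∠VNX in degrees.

1. ∠NTV = 62°  [same arc VN]
2. ∠TXV = 57°  [same arc VT]
3. ∠TFV = 84°  [vertical angles at F]
4. ∠TVX = 34°  [△VFT]
5. ∠VTX = 89°  [△VXT]
6. ∠VNX = 91°  [cyclic VNXT, opposite ∠N+∠T]

∠VNX = 91°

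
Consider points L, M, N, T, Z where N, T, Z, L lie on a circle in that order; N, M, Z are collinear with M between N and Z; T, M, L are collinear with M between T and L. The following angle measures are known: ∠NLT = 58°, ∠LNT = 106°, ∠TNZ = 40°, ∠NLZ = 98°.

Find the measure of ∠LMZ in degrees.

1. ∠LTN = 16°  [△NTL]
2. ∠TLZ = 40°  [same arc TZ]
3. ∠LZN = 16°  [same arc NL]
4. ∠LMZ = 124°  [△ZML]

∠LMZ = 124°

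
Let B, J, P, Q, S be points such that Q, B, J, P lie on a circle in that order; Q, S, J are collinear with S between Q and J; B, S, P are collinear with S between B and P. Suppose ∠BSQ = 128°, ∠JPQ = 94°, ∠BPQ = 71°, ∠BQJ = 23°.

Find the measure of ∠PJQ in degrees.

∠PJQ = 29°

1. ∠JSP = 128°  [vertical angles at S]
2. ∠BPJ = 23°  [same arc BJ]
3. ∠PJQ = 29°  [△JSP]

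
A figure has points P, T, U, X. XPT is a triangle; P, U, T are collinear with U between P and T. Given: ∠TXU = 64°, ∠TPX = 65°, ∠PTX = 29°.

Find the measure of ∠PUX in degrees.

1. ∠UTX = 29°  [U on ray TP]
2. ∠TUX = 87°  [△XUT]
3. ∠PUX = 93°  [linear pair at U on PT]

∠PUX = 93°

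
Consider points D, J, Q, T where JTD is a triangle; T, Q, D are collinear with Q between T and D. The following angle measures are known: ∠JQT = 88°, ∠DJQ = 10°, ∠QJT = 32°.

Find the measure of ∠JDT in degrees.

1. ∠DQJ = 92°  [linear pair at Q on TD]
2. ∠JDQ = 78°  [△JQD]
3. ∠JDT = 78°  [Q on ray DT]

∠JDT = 78°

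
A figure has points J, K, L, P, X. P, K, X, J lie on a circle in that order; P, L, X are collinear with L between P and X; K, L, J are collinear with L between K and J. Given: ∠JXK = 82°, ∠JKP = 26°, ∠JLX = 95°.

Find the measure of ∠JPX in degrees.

∠JPX = 39°

1. ∠JPK = 98°  [cyclic PKXJ, opposite ∠P+∠X]
2. ∠KJP = 56°  [△PKJ]
3. ∠JLP = 85°  [linear pair at L on PX]
4. ∠JPX = 39°  [△PLJ]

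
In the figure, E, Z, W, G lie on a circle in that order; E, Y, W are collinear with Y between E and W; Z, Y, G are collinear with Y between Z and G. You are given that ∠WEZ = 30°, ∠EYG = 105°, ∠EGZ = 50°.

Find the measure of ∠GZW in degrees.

1. ∠WYZ = 105°  [vertical angles at Y]
2. ∠EWZ = 50°  [same arc EZ]
3. ∠GZW = 25°  [△ZYW]

∠GZW = 25°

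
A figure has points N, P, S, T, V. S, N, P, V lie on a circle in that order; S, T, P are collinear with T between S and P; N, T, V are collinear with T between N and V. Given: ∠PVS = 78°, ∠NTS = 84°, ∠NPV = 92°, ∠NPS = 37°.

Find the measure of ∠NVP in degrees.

1. ∠PNS = 102°  [cyclic SNPV, opposite ∠N+∠V]
2. ∠NSP = 41°  [△SNP]
3. ∠NVP = 41°  [same arc NP]

∠NVP = 41°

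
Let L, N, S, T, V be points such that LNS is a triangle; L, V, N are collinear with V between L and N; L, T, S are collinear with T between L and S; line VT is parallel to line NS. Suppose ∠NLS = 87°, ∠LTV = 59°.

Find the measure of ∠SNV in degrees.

1. ∠TLV = 87°  [V on LN, T on LS]
2. ∠LVT = 34°  [△LVT]
3. ∠NVT = 146°  [linear pair at V on LN]
4. ∠SNV = 34°  [VT∥NS, co-interior at N–V]

∠SNV = 34°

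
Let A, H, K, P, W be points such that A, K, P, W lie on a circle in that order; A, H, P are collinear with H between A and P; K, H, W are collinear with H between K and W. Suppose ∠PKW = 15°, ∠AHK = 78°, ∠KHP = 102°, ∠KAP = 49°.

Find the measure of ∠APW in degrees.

∠APW = 53°

1. ∠PHW = 78°  [vertical angles at H]
2. ∠KWP = 49°  [same arc KP]
3. ∠APW = 53°  [△PHW]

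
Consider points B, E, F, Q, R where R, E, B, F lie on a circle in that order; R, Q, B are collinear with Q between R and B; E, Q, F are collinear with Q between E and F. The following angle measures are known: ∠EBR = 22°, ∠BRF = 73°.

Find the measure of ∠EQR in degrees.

1. ∠BEF = 73°  [same arc BF]
2. ∠BQE = 85°  [△EQB]
3. ∠EQR = 95°  [linear pair at Q on RB]

∠EQR = 95°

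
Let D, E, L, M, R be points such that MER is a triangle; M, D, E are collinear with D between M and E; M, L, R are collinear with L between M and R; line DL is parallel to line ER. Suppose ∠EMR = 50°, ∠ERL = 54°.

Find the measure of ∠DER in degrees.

∠DER = 76°

1. ∠ERM = 54°  [L on ray RM]
2. ∠MER = 76°  [△MER]
3. ∠DER = 76°  [D on ray EM]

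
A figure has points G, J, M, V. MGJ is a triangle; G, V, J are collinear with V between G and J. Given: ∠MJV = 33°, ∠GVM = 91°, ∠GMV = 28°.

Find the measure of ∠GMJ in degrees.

∠GMJ = 86°

1. ∠GJM = 33°  [V on ray JG]
2. ∠MGV = 61°  [△MGV]
3. ∠JGM = 61°  [V on ray GJ]
4. ∠GMJ = 86°  [△MGJ]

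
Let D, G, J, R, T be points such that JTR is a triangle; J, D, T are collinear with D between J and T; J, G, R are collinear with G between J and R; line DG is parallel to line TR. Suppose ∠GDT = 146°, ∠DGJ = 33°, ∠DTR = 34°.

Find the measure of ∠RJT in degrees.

1. ∠GDJ = 34°  [linear pair at D on JT]
2. ∠DJG = 113°  [△JDG]
3. ∠RJT = 113°  [D on JT, G on JR]

∠RJT = 113°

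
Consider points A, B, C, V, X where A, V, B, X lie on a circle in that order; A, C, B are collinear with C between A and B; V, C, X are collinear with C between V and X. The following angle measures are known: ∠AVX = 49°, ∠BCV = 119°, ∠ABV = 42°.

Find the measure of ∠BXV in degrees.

1. ∠ABX = 49°  [same arc AX]
2. ∠ACX = 119°  [vertical angles at C]
3. ∠BCX = 61°  [linear pair at C on AB]
4. ∠BXV = 70°  [△BCX]

∠BXV = 70°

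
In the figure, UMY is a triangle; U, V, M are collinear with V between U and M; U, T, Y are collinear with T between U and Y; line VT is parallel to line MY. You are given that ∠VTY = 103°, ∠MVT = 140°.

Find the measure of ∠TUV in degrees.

∠TUV = 63°

1. ∠UTV = 77°  [linear pair at T on UY]
2. ∠TVU = 40°  [linear pair at V on UM]
3. ∠TUV = 63°  [△UVT]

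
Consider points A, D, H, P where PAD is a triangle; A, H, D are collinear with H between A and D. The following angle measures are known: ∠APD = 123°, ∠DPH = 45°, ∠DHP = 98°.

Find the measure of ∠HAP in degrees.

1. ∠HDP = 37°  [△PHD]
2. ∠ADP = 37°  [H on ray DA]
3. ∠DAP = 20°  [△PAD]
4. ∠HAP = 20°  [H on ray AD]

∠HAP = 20°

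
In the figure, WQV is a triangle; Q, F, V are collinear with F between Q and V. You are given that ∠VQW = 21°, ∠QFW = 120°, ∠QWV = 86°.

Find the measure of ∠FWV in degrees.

1. ∠QVW = 73°  [△WQV]
2. ∠VFW = 60°  [linear pair at F on QV]
3. ∠FVW = 73°  [F on ray VQ]
4. ∠FWV = 47°  [△WFV]

∠FWV = 47°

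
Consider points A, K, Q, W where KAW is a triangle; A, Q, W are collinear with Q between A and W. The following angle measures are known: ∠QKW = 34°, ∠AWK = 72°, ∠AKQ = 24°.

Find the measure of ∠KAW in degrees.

∠KAW = 50°

1. ∠KWQ = 72°  [Q on ray WA]
2. ∠KQW = 74°  [△KQW]
3. ∠AQK = 106°  [linear pair at Q on AW]
4. ∠KAQ = 50°  [△KAQ]
5. ∠KAW = 50°  [Q on ray AW]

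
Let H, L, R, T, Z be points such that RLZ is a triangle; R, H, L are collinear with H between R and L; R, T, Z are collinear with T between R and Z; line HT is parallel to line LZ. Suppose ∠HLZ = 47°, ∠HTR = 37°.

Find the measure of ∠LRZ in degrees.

∠LRZ = 96°

1. ∠RLZ = 47°  [H on ray LR]
2. ∠LZR = 37°  [HT∥LZ, corresponding at T]
3. ∠LRZ = 96°  [△RLZ]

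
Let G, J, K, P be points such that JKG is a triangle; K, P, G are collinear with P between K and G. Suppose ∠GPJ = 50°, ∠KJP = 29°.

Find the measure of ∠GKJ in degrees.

1. ∠JPK = 130°  [linear pair at P on KG]
2. ∠JKP = 21°  [△JKP]
3. ∠GKJ = 21°  [P on ray KG]

∠GKJ = 21°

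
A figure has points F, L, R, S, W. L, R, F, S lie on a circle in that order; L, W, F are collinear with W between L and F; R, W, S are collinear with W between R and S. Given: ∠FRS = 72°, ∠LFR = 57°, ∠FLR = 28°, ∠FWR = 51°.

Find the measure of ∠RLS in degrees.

∠RLS = 100°

1. ∠FSR = 28°  [same arc RF]
2. ∠RFS = 80°  [△RFS]
3. ∠RLS = 100°  [cyclic LRFS, opposite ∠L+∠F]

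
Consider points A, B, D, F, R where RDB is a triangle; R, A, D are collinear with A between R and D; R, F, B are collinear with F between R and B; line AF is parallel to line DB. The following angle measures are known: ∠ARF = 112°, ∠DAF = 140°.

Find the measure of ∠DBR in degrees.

∠DBR = 28°

1. ∠FAR = 40°  [linear pair at A on RD]
2. ∠AFR = 28°  [△RAF]
3. ∠DBR = 28°  [AF∥DB, corresponding at F]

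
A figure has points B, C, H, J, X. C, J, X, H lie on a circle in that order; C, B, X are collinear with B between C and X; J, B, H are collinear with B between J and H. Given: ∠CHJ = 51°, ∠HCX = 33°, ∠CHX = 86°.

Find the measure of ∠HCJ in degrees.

∠HCJ = 68°

1. ∠CXH = 61°  [△CXH]
2. ∠CJH = 61°  [same arc CH]
3. ∠HCJ = 68°  [△CJH]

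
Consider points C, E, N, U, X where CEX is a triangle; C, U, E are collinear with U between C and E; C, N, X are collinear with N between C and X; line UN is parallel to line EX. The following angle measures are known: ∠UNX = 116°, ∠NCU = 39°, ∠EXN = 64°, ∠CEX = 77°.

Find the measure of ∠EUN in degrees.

1. ∠CNU = 64°  [linear pair at N on CX]
2. ∠CUN = 77°  [△CUN]
3. ∠EUN = 103°  [linear pair at U on CE]

∠EUN = 103°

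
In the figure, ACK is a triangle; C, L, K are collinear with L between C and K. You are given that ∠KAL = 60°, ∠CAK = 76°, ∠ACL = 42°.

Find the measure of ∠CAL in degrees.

∠CAL = 16°

1. ∠ACK = 42°  [L on ray CK]
2. ∠AKC = 62°  [△ACK]
3. ∠AKL = 62°  [L on ray KC]
4. ∠ALK = 58°  [△ALK]
5. ∠ALC = 122°  [linear pair at L on CK]
6. ∠CAL = 16°  [△ACL]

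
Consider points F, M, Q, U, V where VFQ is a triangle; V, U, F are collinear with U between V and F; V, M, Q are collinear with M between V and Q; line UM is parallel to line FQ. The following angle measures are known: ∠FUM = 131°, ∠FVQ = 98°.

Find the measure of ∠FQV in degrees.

1. ∠MUV = 49°  [linear pair at U on VF]
2. ∠MVU = 98°  [U on VF, M on VQ]
3. ∠UMV = 33°  [△VUM]
4. ∠FQV = 33°  [UM∥FQ, corresponding at M]

∠FQV = 33°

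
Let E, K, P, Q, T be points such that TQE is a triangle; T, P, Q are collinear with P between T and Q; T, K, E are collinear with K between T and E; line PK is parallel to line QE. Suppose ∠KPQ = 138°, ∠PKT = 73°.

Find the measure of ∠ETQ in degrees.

∠ETQ = 65°

1. ∠KPT = 42°  [linear pair at P on TQ]
2. ∠KTP = 65°  [△TPK]
3. ∠ETQ = 65°  [P on TQ, K on TE]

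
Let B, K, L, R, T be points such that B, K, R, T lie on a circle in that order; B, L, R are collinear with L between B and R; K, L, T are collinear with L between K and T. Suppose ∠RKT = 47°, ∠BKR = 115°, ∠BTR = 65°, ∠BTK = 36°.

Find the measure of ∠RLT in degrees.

1. ∠RBT = 47°  [same arc RT]
2. ∠BLT = 97°  [△BLT]
3. ∠RLT = 83°  [linear pair at L on BR]

∠RLT = 83°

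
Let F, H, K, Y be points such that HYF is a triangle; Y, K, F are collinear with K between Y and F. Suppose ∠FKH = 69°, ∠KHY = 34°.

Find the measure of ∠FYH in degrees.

1. ∠HKY = 111°  [linear pair at K on YF]
2. ∠HYK = 35°  [△HYK]
3. ∠FYH = 35°  [K on ray YF]

∠FYH = 35°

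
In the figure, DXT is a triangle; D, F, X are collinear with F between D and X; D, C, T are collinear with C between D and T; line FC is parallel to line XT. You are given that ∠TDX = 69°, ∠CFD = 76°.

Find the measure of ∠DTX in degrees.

∠DTX = 35°

1. ∠CDF = 69°  [F on DX, C on DT]
2. ∠DCF = 35°  [△DFC]
3. ∠DTX = 35°  [FC∥XT, corresponding at C]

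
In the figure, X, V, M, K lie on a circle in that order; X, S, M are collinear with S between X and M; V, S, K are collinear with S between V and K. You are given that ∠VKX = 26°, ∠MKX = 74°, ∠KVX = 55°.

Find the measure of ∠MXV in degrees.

1. ∠VMX = 26°  [same arc XV]
2. ∠MVX = 106°  [cyclic XVMK, opposite ∠V+∠K]
3. ∠MXV = 48°  [△XVM]

∠MXV = 48°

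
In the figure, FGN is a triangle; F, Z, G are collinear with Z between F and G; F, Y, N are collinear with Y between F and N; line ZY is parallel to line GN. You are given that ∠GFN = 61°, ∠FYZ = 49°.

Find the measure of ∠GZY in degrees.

∠GZY = 110°

1. ∠YFZ = 61°  [Z on FG, Y on FN]
2. ∠FZY = 70°  [△FZY]
3. ∠GZY = 110°  [linear pair at Z on FG]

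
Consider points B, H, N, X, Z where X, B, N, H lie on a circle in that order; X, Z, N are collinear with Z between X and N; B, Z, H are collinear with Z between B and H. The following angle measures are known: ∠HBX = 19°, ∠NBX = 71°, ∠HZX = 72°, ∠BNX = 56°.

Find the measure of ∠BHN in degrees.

∠BHN = 53°

1. ∠HNX = 19°  [same arc XH]
2. ∠HZN = 108°  [linear pair at Z on XN]
3. ∠BHN = 53°  [△NZH]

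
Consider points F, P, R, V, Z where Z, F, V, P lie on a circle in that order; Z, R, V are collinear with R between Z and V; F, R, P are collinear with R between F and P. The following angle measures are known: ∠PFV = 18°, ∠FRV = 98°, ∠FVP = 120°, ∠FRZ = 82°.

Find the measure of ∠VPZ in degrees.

∠VPZ = 106°

1. ∠PZV = 18°  [same arc VP]
2. ∠FPV = 42°  [△FVP]
3. ∠PRV = 82°  [vertical angles at R]
4. ∠PVZ = 56°  [△VRP]
5. ∠VPZ = 106°  [△ZVP]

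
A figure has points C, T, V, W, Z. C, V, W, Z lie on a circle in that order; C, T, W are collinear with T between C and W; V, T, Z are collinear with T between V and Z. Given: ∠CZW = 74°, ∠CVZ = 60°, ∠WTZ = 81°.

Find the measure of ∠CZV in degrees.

1. ∠CWZ = 60°  [same arc CZ]
2. ∠CTZ = 99°  [linear pair at T on CW]
3. ∠WCZ = 46°  [△CWZ]
4. ∠CZV = 35°  [△CTZ]

∠CZV = 35°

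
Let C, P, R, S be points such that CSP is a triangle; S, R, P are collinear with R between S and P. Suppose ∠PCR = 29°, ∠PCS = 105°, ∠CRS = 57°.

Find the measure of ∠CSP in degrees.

1. ∠CRP = 123°  [linear pair at R on SP]
2. ∠CPR = 28°  [△CRP]
3. ∠CPS = 28°  [R on ray PS]
4. ∠CSP = 47°  [△CSP]

∠CSP = 47°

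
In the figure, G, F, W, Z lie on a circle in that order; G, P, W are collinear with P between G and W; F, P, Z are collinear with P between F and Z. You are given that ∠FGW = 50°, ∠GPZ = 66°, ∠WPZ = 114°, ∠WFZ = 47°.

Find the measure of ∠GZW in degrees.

∠GZW = 117°

1. ∠FZW = 50°  [same arc FW]
2. ∠GWZ = 16°  [△WPZ]
3. ∠WGZ = 47°  [same arc WZ]
4. ∠GZW = 117°  [△GWZ]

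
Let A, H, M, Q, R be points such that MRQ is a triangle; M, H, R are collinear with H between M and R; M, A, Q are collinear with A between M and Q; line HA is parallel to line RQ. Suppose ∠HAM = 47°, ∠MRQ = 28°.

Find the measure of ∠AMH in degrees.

∠AMH = 105°

1. ∠MQR = 47°  [HA∥RQ, corresponding at A]
2. ∠QMR = 105°  [△MRQ]
3. ∠AMH = 105°  [H on MR, A on MQ]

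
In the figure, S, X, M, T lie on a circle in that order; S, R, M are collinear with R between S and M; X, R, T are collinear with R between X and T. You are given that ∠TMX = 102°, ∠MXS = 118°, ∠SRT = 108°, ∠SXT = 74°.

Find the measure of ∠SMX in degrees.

∠SMX = 28°

1. ∠TSX = 78°  [cyclic SXMT, opposite ∠S+∠M]
2. ∠STX = 28°  [△SXT]
3. ∠SMX = 28°  [same arc SX]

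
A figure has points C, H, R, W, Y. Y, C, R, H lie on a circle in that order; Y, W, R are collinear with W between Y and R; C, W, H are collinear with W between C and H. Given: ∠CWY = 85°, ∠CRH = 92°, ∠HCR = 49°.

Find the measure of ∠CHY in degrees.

1. ∠HWR = 85°  [vertical angles at W]
2. ∠HYR = 49°  [same arc RH]
3. ∠HWY = 95°  [linear pair at W on YR]
4. ∠CHY = 36°  [△YWH]

∠CHY = 36°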